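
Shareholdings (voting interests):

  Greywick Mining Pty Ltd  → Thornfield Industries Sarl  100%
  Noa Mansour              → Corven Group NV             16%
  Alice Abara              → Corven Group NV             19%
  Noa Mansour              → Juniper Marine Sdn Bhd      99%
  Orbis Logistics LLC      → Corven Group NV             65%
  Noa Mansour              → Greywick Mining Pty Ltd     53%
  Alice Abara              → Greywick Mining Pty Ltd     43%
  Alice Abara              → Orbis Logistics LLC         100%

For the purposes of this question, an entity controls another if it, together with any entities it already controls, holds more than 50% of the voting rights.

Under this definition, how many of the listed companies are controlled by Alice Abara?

2

Alice holds 100% of Orbis, so Alice controls Orbis.
Orbis and Alice together hold 65% + 19% = 84% of Corven, so Alice controls Corven.
No other company's threshold is met.
Alice controls 2 companies.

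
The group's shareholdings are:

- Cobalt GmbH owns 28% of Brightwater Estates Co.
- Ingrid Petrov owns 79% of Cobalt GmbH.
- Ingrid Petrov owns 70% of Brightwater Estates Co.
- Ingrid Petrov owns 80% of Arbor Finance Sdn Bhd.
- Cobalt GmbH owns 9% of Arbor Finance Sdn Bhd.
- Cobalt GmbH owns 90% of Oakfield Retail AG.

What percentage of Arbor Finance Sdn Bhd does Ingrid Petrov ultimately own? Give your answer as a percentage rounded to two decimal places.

Ingrid reaches Arbor along 2 paths.
Direct stake: 80% = 80%.
Via Cobalt: 79% × 9% = 7.11%.
Total: 80% + 7.11% = 87.11%.

87.11%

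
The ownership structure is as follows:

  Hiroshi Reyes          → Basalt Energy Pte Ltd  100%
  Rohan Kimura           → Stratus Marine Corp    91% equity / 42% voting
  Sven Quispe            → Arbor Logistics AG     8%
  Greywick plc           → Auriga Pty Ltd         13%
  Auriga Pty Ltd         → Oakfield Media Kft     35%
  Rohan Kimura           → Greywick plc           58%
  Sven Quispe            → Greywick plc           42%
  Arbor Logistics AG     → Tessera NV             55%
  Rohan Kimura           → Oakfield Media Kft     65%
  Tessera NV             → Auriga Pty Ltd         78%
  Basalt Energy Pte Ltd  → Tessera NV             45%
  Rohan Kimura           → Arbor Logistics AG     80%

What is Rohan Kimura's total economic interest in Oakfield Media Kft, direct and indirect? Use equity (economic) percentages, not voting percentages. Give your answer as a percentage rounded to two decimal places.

79.65%

Rohan reaches Oakfield along 3 paths.
Via Arbor → Tessera → Auriga: 80% × 55% × 78% × 35% = 12.012%.
Via Greywick → Auriga: 58% × 13% × 35% = 2.639%.
Direct stake: 65% = 65%.
Total: 12.012% + 2.639% + 65% = 79.651%.
Rounded: 79.65%.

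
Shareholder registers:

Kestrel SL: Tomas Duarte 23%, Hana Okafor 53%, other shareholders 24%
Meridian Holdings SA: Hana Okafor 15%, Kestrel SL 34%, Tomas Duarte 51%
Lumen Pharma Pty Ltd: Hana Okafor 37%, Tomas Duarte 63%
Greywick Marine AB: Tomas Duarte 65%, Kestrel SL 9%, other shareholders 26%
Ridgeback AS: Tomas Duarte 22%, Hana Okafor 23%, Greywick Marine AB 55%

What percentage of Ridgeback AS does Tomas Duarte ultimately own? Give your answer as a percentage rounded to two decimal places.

58.89%

Tomas reaches Ridgeback along 3 paths.
Direct stake: 22% = 22%.
Via Greywick: 65% × 55% = 35.75%.
Via Kestrel → Greywick: 23% × 9% × 55% = 1.1385%.
Total: 22% + 35.75% + 1.1385% = 58.8885%.
Rounded: 58.89%.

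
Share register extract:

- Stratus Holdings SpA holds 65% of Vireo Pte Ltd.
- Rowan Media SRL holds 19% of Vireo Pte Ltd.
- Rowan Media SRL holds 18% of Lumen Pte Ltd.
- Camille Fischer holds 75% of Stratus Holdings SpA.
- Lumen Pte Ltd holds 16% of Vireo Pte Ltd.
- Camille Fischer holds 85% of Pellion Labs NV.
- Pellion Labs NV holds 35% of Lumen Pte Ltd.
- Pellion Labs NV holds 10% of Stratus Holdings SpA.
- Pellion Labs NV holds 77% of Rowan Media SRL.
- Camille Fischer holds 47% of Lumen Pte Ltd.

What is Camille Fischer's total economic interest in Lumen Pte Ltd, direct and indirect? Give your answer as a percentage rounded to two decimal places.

Camille reaches Lumen along 3 paths.
Via Pellion: 85% × 35% = 29.75%.
Via Pellion → Rowan: 85% × 77% × 18% = 11.781%.
Direct stake: 47% = 47%.
Total: 29.75% + 11.781% + 47% = 88.531%.
Rounded: 88.53%.

88.53%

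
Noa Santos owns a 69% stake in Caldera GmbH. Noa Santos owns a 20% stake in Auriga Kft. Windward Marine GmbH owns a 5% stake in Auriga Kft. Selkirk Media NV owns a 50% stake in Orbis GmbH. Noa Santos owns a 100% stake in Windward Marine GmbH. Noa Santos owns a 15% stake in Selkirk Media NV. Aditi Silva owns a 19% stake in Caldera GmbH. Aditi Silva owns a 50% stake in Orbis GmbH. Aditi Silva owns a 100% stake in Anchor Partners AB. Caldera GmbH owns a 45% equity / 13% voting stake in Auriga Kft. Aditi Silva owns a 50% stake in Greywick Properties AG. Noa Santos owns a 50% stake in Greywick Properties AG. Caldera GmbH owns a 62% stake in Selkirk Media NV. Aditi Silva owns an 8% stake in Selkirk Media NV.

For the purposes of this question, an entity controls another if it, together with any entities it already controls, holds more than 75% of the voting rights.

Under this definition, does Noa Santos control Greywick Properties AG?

No

Noa holds 100% of Windward, so Noa controls Windward.
In Greywick, Noa's side holds only 50%, not > 75%.
So Noa does not control Greywick.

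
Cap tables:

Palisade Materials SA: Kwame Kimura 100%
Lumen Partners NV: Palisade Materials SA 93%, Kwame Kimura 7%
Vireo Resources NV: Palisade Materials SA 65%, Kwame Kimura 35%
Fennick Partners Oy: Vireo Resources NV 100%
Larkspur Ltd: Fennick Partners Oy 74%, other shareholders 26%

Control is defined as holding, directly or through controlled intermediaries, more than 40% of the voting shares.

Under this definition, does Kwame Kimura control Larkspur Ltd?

Yes

Kwame holds 100% of Palisade, so Kwame controls Palisade.
Palisade and Kwame together hold 65% + 35% = 100% of Vireo, so Kwame controls Vireo.
Vireo holds 100% of Fennick, so Kwame controls Fennick.
Fennick holds 74% of Larkspur, so Kwame controls Larkspur.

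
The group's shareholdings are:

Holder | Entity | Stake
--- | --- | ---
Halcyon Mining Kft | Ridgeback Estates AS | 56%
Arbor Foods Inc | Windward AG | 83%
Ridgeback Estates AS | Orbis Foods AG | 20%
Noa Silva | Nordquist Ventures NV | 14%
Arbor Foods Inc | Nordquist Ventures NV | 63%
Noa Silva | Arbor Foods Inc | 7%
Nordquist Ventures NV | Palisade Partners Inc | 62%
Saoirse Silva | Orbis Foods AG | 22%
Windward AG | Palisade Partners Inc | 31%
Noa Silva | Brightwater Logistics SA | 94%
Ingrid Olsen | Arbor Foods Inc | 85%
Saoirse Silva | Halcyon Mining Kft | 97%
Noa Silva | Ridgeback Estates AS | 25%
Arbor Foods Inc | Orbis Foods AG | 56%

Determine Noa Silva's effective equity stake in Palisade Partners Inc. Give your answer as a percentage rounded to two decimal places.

Noa reaches Palisade along 3 paths.
Via Arbor → Nordquist: 7% × 63% × 62% = 2.7342%.
Via Nordquist: 14% × 62% = 8.68%.
Via Arbor → Windward: 7% × 83% × 31% = 1.8011%.
Total: 2.7342% + 8.68% + 1.8011% = 13.2153%.
Rounded: 13.22%.

13.22%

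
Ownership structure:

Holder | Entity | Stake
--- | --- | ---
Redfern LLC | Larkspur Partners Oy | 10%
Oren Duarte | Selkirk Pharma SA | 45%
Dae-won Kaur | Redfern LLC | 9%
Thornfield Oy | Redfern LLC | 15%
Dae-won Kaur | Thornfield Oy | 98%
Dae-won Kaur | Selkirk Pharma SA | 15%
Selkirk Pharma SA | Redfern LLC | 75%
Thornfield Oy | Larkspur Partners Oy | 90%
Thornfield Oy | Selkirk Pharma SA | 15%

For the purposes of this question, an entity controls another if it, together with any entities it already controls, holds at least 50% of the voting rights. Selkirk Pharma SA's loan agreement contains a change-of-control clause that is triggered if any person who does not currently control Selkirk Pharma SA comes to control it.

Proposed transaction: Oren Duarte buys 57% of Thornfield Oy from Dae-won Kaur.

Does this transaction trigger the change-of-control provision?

The purchase adds only to Oren's holdings (Dae-won's stake shrinks), so Oren is the only person who could newly come to control Selkirk.
Oren's largest direct stake is 45% in Selkirk, which does not meet the threshold, so Oren controls no company.
In Selkirk, Oren's side holds only 45%, not ≥ 50%.
So before the transaction, Oren does not control Selkirk.
After the purchase, Oren holds 57% of Thornfield directly, and Dae-won's stake falls to 41%.
Oren holds 57% of Thornfield, so Oren controls Thornfield.
Thornfield and Oren together hold 15% + 45% = 60% of Selkirk, so Oren controls Selkirk.
Oren did not control Selkirk before and does after, so the clause is triggered.

Yes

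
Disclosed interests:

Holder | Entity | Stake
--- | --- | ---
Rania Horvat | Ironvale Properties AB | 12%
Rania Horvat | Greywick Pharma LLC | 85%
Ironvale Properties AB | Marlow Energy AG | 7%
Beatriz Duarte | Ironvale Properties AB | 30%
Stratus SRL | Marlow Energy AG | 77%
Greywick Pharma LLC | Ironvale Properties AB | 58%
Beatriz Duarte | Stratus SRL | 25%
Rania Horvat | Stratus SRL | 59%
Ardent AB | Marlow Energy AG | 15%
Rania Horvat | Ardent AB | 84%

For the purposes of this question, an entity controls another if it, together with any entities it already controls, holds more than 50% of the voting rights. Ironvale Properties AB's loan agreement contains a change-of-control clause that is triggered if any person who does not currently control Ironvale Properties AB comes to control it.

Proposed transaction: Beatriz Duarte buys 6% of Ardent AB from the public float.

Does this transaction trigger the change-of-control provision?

No

The purchase changes only Beatriz's holdings, so Beatriz is the only person who could newly come to control Ironvale.
Beatriz's largest direct stake is 30% in Ironvale, which does not meet the threshold, so Beatriz controls no company.
In Ironvale, Beatriz's side holds only 30%, not > 50%.
So before the transaction, Beatriz does not control Ironvale.
After the purchase, Beatriz holds 6% of Ardent directly.
Beatriz's side now holds 6% of Ardent, not > 50%, so Beatriz still does not control Ardent.
After the transaction, Beatriz's side holds 30% of Ironvale, not > 50%, so Beatriz still does not control Ironvale.
No new person acquires control, so the clause is not triggered.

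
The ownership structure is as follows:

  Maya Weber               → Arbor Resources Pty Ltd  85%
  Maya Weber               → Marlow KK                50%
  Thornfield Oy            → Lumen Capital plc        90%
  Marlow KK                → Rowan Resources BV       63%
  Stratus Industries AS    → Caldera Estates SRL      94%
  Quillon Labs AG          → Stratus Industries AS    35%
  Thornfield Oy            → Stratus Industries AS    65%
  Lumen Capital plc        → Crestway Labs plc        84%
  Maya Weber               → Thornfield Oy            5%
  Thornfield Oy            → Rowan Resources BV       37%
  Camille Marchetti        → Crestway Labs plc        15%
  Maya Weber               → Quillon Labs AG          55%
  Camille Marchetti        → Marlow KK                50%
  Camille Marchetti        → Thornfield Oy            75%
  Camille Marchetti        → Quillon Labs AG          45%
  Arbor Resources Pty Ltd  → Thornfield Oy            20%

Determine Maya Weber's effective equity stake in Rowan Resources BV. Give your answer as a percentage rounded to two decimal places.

Maya reaches Rowan along 3 paths.
Via Marlow: 50% × 63% = 31.5%.
Via Arbor → Thornfield: 85% × 20% × 37% = 6.29%.
Via Thornfield: 5% × 37% = 1.85%.
Total: 31.5% + 6.29% + 1.85% = 39.64%.

39.64%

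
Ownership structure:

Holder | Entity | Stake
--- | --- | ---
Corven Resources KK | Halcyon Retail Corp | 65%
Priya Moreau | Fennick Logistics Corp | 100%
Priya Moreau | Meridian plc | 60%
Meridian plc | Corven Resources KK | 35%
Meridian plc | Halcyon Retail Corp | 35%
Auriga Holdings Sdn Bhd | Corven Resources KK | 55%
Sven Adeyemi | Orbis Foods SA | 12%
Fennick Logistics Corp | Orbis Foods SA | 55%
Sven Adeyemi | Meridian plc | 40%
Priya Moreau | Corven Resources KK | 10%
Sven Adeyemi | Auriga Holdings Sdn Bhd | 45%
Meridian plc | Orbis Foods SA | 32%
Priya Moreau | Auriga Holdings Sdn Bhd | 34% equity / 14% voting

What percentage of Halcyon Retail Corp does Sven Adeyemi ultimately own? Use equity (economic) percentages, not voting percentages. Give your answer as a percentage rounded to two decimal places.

39.19%

Sven reaches Halcyon along 3 paths.
Via Meridian: 40% × 35% = 14%.
Via Auriga → Corven: 45% × 55% × 65% = 16.0875%.
Via Meridian → Corven: 40% × 35% × 65% = 9.1%.
Total: 14% + 16.0875% + 9.1% = 39.1875%.
Rounded: 39.19%.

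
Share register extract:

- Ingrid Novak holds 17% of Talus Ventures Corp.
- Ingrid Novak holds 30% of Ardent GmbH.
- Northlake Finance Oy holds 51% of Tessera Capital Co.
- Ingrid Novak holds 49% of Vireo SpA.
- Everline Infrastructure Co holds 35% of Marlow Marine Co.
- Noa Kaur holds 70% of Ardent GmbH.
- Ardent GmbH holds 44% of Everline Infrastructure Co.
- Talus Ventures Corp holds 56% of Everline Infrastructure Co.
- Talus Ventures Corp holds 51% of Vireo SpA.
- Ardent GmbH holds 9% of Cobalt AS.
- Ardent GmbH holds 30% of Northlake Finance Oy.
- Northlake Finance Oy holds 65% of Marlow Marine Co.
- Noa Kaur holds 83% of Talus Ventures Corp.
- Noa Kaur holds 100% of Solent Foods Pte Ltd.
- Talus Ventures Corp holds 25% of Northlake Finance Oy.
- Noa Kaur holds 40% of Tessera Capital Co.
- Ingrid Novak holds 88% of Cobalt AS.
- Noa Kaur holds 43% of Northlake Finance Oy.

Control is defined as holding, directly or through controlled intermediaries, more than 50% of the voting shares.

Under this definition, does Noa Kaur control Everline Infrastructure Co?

Yes

Noa holds 70% of Ardent, so Noa controls Ardent.
Noa holds 83% of Talus, so Noa controls Talus.
Talus and Ardent together hold 56% + 44% = 100% of Everline, so Noa controls Everline.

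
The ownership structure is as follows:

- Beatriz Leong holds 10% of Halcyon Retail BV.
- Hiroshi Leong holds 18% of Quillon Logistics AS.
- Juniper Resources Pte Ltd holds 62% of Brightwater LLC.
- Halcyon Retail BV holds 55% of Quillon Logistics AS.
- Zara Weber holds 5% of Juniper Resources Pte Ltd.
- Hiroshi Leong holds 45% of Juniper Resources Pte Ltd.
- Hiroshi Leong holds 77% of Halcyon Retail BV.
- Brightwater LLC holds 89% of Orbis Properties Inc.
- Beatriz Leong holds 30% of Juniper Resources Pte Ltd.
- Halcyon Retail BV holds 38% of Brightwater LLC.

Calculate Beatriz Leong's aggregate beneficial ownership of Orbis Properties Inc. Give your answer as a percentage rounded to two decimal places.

Beatriz reaches Orbis along 2 paths.
Via Juniper → Brightwater: 30% × 62% × 89% = 16.554%.
Via Halcyon → Brightwater: 10% × 38% × 89% = 3.382%.
Total: 16.554% + 3.382% = 19.936%.
Rounded: 19.94%.

19.94%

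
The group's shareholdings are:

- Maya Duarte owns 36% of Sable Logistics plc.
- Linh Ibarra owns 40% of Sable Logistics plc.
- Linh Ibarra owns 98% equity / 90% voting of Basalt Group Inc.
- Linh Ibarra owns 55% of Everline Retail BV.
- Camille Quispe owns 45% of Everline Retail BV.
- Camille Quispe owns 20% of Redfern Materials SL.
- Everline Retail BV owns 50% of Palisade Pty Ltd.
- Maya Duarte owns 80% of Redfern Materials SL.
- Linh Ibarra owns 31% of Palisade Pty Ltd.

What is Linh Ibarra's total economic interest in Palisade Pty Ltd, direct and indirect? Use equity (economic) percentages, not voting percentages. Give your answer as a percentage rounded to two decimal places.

Linh reaches Palisade along 2 paths.
Via Everline: 55% × 50% = 27.5%.
Direct stake: 31% = 31%.
Total: 27.5% + 31% = 58.5%.
Rounded: 58.50%.

58.50%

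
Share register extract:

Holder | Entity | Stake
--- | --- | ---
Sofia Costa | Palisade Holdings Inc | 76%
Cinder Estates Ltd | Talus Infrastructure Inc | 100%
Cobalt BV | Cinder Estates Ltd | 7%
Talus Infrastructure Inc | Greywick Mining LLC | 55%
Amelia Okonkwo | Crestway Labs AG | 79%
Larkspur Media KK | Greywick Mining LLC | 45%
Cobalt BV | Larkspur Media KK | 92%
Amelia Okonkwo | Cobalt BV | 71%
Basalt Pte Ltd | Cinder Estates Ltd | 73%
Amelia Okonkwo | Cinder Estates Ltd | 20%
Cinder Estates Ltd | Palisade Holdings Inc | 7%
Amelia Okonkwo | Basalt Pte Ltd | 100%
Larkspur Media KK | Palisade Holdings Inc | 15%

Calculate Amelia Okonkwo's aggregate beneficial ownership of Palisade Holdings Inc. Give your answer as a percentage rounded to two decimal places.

Amelia reaches Palisade along 4 paths.
Via Cobalt → Larkspur: 71% × 92% × 15% = 9.798%.
Via Basalt → Cinder: 100% × 73% × 7% = 5.11%.
Via Cinder: 20% × 7% = 1.4%.
Via Cobalt → Cinder: 71% × 7% × 7% = 0.3479%.
Total: 9.798% + 5.11% + 1.4% + 0.3479% = 16.6559%.
Rounded: 16.66%.

16.66%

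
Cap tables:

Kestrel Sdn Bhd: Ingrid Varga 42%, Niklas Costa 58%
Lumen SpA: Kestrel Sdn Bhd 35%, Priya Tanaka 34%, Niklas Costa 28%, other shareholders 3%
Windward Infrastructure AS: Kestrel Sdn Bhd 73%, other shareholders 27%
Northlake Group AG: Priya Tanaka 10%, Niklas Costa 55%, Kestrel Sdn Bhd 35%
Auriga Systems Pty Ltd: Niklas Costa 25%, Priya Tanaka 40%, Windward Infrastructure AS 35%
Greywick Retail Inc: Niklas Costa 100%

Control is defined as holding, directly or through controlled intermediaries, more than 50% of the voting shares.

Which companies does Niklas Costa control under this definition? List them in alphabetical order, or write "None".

Auriga Systems Pty Ltd, Greywick Retail Inc, Kestrel Sdn Bhd, Lumen SpA, Northlake Group AG, Windward Infrastructure AS

Niklas holds 58% of Kestrel, so Niklas controls Kestrel.
Kestrel and Niklas together hold 35% + 28% = 63% of Lumen, so Niklas controls Lumen.
Kestrel holds 73% of Windward, so Niklas controls Windward.
Niklas and Kestrel together hold 55% + 35% = 90% of Northlake, so Niklas controls Northlake.
Niklas and Windward together hold 25% + 35% = 60% of Auriga, so Niklas controls Auriga.
Niklas holds 100% of Greywick, so Niklas controls Greywick.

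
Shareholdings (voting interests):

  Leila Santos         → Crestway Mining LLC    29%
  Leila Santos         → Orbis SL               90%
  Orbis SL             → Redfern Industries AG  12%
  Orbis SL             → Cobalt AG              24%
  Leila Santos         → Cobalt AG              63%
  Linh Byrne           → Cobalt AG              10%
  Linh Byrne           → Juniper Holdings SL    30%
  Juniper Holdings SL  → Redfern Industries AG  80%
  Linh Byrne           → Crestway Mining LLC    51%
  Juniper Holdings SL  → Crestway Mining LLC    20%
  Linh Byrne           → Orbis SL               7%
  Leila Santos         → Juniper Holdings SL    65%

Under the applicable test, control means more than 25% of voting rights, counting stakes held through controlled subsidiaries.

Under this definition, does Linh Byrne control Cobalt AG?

Linh holds 30% of Juniper, so Linh controls Juniper.
Juniper holds 80% of Redfern, so Linh controls Redfern.
Juniper and Linh together hold 20% + 51% = 71% of Crestway, so Linh controls Crestway.
In Cobalt, Linh's side holds only 10%, not > 25%.
So Linh does not control Cobalt.

No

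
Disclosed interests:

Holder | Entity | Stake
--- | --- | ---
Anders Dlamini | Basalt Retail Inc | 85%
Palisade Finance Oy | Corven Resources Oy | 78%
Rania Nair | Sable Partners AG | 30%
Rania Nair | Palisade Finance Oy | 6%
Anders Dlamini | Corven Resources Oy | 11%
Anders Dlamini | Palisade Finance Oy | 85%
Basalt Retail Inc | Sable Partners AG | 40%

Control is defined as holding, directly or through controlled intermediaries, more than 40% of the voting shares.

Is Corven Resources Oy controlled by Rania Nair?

Rania's largest direct stake is 30% in Sable, which does not meet the threshold, so Rania controls no company.
Neither Rania nor any entity Rania controls holds any voting interest in Corven.
So Rania does not control Corven.

No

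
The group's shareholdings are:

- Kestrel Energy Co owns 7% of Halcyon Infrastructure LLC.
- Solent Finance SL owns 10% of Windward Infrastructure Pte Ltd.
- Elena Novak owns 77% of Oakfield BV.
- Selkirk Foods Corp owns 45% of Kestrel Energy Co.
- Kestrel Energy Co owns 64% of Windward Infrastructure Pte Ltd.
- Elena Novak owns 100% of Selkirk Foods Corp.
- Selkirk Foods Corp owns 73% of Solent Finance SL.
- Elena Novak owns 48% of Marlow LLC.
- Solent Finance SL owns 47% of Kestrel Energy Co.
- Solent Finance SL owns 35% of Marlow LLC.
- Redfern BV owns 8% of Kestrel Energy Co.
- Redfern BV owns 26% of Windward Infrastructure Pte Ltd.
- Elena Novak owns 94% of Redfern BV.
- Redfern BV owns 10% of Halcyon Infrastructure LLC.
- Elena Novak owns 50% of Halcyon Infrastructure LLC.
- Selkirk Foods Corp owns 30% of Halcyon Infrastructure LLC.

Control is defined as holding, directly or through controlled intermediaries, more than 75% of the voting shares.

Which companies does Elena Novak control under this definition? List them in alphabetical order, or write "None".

Halcyon Infrastructure LLC, Oakfield BV, Redfern BV, Selkirk Foods Corp

Elena holds 100% of Selkirk, so Elena controls Selkirk.
Elena holds 94% of Redfern, so Elena controls Redfern.
Elena holds 77% of Oakfield, so Elena controls Oakfield.
Selkirk and Redfern and Elena together hold 30% + 10% + 50% = 90% of Halcyon, so Elena controls Halcyon.
No other company's threshold is met.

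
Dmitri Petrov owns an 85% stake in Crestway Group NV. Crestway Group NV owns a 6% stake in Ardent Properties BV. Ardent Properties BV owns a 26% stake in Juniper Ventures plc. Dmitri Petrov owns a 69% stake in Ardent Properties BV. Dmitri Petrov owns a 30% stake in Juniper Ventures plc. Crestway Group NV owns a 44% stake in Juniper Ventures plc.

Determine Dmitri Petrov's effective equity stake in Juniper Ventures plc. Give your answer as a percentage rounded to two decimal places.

Dmitri reaches Juniper along 4 paths.
Via Crestway: 85% × 44% = 37.4%.
Via Ardent: 69% × 26% = 17.94%.
Via Crestway → Ardent: 85% × 6% × 26% = 1.326%.
Direct stake: 30% = 30%.
Total: 37.4% + 17.94% + 1.326% + 30% = 86.666%.
Rounded: 86.67%.

86.67%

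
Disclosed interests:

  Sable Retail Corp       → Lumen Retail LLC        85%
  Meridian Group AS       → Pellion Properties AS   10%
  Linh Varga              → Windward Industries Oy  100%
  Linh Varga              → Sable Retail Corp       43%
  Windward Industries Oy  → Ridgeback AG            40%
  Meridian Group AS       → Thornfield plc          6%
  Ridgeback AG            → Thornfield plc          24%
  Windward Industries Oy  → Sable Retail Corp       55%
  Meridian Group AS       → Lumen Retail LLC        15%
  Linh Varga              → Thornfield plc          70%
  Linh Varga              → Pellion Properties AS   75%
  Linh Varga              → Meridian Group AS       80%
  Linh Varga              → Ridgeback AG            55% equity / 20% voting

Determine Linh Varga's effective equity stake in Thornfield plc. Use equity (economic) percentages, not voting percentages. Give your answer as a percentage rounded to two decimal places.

Linh reaches Thornfield along 4 paths.
Via Windward → Ridgeback: 100% × 40% × 24% = 9.6%.
Via Ridgeback: 55% × 24% = 13.2%.
Via Meridian: 80% × 6% = 4.8%.
Direct stake: 70% = 70%.
Total: 9.6% + 13.2% + 4.8% + 70% = 97.6%.
Rounded: 97.60%.

97.60%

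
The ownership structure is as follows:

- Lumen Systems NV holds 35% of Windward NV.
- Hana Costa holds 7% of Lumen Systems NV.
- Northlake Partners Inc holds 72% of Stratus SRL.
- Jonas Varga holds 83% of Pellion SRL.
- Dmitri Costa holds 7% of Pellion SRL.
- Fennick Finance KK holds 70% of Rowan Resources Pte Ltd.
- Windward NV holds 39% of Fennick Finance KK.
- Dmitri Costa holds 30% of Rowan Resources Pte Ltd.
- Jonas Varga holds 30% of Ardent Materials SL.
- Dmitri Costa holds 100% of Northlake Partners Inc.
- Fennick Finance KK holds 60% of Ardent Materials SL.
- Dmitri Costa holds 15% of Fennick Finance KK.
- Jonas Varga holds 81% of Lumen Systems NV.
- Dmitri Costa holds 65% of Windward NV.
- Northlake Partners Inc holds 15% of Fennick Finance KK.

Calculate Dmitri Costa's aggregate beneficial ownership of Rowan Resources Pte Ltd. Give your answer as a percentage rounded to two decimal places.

Dmitri reaches Rowan along 4 paths.
Via Fennick: 15% × 70% = 10.5%.
Via Northlake → Fennick: 100% × 15% × 70% = 10.5%.
Via Windward → Fennick: 65% × 39% × 70% = 17.745%.
Direct stake: 30% = 30%.
Total: 10.5% + 10.5% + 17.745% + 30% = 68.745%.
Rounded: 68.75%.

68.75%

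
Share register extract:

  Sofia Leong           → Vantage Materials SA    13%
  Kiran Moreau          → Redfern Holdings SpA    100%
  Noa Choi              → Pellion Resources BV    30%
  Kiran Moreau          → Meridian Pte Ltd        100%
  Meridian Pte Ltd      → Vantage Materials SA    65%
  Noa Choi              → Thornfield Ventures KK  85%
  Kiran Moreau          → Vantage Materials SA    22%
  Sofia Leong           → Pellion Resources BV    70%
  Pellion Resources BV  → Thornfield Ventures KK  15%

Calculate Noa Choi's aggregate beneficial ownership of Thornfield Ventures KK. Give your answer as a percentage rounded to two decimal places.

Noa reaches Thornfield along 2 paths.
Direct stake: 85% = 85%.
Via Pellion: 30% × 15% = 4.5%.
Total: 85% + 4.5% = 89.5%.
Rounded: 89.50%.

89.50%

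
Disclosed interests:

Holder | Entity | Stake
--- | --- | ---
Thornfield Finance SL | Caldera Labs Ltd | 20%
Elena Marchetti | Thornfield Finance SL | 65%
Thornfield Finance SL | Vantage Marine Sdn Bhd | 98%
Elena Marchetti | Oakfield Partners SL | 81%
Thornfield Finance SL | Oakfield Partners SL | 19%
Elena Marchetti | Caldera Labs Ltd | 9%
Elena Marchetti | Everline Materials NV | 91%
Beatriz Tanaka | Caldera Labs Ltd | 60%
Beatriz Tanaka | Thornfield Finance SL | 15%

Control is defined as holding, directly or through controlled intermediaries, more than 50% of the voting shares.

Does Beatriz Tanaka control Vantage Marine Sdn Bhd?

Beatriz holds 60% of Caldera, so Beatriz controls Caldera.
Neither Beatriz nor any entity Beatriz controls holds any voting interest in Vantage.
So Beatriz does not control Vantage.

No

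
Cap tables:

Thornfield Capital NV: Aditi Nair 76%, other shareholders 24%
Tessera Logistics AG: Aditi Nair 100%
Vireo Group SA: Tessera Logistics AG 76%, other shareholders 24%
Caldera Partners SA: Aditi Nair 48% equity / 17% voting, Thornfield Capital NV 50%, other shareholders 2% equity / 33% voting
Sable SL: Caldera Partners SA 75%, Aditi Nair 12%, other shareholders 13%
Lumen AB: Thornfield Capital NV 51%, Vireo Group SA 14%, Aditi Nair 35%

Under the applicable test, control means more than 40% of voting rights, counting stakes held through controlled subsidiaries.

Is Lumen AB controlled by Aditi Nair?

Yes

Aditi holds 100% of Tessera, so Aditi controls Tessera.
Tessera holds 76% of Vireo, so Aditi controls Vireo.
Aditi holds 76% of Thornfield, so Aditi controls Thornfield.
Thornfield and Vireo and Aditi together hold 51% + 14% + 35% = 100% of Lumen, so Aditi controls Lumen.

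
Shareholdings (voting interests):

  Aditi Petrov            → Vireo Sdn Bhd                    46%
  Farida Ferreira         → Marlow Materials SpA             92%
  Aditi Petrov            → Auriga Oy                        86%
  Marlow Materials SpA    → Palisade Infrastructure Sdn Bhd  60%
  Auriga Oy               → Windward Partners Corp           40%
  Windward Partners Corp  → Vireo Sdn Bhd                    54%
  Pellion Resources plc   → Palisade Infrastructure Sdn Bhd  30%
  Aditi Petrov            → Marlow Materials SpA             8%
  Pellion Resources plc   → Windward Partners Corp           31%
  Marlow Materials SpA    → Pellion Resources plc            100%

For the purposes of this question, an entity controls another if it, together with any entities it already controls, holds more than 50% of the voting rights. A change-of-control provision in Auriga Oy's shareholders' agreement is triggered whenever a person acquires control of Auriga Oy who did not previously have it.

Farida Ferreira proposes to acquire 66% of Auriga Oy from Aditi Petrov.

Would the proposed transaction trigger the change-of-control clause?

The purchase adds only to Farida's holdings (Aditi's stake shrinks), so Farida is the only person who could newly come to control Auriga.
Farida holds 92% of Marlow, so Farida controls Marlow.
Marlow holds 100% of Pellion, so Farida controls Pellion.
Pellion and Marlow together hold 30% + 60% = 90% of Palisade, so Farida controls Palisade.
Neither Farida nor any entity Farida controls holds any voting interest in Auriga.
So before the transaction, Farida does not control Auriga.
After the purchase, Farida holds 66% of Auriga directly, and Aditi's stake falls to 20%.
Farida holds 66% of Auriga, so Farida controls Auriga.
Farida did not control Auriga before and does after, so the clause is triggered.

Yes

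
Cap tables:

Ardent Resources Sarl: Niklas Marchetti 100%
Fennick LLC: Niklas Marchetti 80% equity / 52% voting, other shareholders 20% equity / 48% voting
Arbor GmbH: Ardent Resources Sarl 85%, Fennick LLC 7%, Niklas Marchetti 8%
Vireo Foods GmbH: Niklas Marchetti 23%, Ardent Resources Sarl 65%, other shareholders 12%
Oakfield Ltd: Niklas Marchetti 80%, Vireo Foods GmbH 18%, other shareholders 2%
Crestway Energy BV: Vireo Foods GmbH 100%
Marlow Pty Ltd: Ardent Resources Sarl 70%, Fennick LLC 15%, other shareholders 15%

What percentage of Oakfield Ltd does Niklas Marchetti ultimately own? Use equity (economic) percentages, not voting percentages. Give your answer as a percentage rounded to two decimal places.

95.84%

Niklas reaches Oakfield along 3 paths.
Direct stake: 80% = 80%.
Via Vireo: 23% × 18% = 4.14%.
Via Ardent → Vireo: 100% × 65% × 18% = 11.7%.
Total: 80% + 4.14% + 11.7% = 95.84%.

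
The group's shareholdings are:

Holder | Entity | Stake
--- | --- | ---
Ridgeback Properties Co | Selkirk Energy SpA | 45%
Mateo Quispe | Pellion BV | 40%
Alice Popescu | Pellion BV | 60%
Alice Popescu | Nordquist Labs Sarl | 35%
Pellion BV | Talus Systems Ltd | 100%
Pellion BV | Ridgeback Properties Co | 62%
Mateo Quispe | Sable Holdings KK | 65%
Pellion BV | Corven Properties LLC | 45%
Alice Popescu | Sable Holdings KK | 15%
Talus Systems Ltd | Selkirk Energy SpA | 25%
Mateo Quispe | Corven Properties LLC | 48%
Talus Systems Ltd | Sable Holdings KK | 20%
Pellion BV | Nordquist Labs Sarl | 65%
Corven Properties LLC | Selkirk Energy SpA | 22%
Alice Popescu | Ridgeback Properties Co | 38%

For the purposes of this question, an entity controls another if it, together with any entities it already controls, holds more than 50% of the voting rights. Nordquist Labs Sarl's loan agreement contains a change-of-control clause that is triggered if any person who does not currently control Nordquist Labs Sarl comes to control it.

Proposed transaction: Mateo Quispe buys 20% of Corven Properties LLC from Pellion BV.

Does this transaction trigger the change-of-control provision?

The purchase adds only to Mateo's holdings (Pellion's stake shrinks), so Mateo is the only person who could newly come to control Nordquist.
Mateo holds 65% of Sable, so Mateo controls Sable.
Neither Mateo nor any entity Mateo controls holds any voting interest in Nordquist.
So before the transaction, Mateo does not control Nordquist.
After the purchase, Mateo's direct stake in Corven rises to 48% + 20% = 68%, and Pellion's stake falls to 25%.
Mateo holds 68% of Corven, so Mateo controls Corven.
After the transaction, neither Mateo nor any entity Mateo controls holds a voting interest in Nordquist, so Mateo still does not control it.
No new person acquires control, so the clause is not triggered.

No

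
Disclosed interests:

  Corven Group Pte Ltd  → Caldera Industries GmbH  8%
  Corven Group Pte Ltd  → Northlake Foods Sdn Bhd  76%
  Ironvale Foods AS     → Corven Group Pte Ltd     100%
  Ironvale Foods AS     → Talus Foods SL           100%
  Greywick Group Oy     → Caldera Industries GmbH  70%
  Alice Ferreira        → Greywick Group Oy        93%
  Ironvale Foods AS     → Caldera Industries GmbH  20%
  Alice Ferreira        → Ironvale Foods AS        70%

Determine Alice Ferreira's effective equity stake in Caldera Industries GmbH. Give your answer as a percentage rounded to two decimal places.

84.70%

Alice reaches Caldera along 3 paths.
Via Ironvale: 70% × 20% = 14%.
Via Ironvale → Corven: 70% × 100% × 8% = 5.6%.
Via Greywick: 93% × 70% = 65.1%.
Total: 14% + 5.6% + 65.1% = 84.7%.
Rounded: 84.70%.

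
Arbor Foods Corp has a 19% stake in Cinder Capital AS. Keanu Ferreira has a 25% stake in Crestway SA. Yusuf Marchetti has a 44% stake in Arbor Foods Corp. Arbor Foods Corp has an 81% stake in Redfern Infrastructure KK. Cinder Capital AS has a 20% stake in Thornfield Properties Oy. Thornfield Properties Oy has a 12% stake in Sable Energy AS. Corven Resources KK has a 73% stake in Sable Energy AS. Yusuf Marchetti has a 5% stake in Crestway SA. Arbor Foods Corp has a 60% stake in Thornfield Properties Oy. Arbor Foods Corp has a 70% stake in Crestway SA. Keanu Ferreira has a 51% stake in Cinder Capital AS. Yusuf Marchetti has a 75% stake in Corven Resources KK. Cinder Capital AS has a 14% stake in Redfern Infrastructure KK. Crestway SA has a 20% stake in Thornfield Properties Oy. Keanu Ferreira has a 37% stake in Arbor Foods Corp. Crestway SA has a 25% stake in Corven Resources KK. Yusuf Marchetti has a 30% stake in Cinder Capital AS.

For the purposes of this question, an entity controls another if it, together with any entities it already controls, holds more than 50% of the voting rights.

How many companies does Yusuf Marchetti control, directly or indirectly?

Yusuf holds 75% of Corven, so Yusuf controls Corven.
Corven holds 73% of Sable, so Yusuf controls Sable.
No other company's threshold is met.
Yusuf controls 2 companies.

2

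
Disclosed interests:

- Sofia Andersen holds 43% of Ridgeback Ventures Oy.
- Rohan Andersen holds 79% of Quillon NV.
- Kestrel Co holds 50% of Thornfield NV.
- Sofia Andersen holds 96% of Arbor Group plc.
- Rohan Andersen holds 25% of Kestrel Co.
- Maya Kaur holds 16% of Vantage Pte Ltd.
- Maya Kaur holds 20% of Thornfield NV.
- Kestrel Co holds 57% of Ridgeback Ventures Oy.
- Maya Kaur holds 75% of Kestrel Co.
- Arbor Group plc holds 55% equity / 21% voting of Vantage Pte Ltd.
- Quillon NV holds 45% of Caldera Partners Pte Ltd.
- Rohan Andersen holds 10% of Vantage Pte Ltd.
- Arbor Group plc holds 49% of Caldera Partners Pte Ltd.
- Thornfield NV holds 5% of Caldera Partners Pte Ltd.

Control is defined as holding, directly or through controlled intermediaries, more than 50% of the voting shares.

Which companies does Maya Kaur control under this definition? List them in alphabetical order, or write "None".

Kestrel Co, Ridgeback Ventures Oy, Thornfield NV

Maya holds 75% of Kestrel, so Maya controls Kestrel.
Maya and Kestrel together hold 20% + 50% = 70% of Thornfield, so Maya controls Thornfield.
Kestrel holds 57% of Ridgeback, so Maya controls Ridgeback.
No other company's threshold is met.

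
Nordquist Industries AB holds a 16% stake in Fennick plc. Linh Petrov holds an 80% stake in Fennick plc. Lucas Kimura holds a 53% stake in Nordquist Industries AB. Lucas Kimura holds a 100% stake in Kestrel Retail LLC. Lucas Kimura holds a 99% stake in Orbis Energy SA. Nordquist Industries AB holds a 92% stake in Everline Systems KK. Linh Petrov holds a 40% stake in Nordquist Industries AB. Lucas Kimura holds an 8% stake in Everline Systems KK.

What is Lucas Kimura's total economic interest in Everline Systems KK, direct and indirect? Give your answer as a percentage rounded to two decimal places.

56.76%

Lucas reaches Everline along 2 paths.
Direct stake: 8% = 8%.
Via Nordquist: 53% × 92% = 48.76%.
Total: 8% + 48.76% = 56.76%.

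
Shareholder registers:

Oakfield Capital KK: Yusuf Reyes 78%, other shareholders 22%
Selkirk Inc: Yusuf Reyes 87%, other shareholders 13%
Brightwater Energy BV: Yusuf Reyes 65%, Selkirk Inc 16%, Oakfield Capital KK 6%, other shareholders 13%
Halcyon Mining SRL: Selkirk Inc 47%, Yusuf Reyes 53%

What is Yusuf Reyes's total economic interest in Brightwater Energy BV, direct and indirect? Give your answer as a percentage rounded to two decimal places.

83.60%

Yusuf reaches Brightwater along 3 paths.
Direct stake: 65% = 65%.
Via Selkirk: 87% × 16% = 13.92%.
Via Oakfield: 78% × 6% = 4.68%.
Total: 65% + 13.92% + 4.68% = 83.6%.
Rounded: 83.60%.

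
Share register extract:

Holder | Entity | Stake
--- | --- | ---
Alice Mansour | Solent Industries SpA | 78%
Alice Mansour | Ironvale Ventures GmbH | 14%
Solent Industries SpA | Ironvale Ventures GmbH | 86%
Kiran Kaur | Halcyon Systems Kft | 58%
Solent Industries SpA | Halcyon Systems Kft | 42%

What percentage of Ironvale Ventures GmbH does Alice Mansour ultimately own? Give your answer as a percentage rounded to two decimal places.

81.08%

Alice reaches Ironvale along 2 paths.
Via Solent: 78% × 86% = 67.08%.
Direct stake: 14% = 14%.
Total: 67.08% + 14% = 81.08%.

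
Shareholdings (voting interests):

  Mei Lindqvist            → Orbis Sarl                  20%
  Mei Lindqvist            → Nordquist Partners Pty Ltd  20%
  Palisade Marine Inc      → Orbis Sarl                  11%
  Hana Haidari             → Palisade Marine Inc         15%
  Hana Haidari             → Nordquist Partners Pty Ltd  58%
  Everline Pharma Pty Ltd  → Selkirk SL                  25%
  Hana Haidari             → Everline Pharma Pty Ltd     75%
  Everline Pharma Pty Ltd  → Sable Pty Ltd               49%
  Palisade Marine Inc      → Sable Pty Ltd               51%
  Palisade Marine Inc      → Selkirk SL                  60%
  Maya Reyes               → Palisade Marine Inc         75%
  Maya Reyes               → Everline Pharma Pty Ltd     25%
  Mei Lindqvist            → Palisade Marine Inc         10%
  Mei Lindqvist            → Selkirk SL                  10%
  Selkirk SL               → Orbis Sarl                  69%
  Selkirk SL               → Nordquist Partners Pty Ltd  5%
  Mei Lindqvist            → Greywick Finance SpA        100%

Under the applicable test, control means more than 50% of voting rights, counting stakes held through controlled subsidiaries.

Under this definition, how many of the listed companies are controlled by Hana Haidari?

2

Hana holds 75% of Everline, so Hana controls Everline.
Hana holds 58% of Nordquist, so Hana controls Nordquist.
No other company's threshold is met.
Hana controls 2 companies.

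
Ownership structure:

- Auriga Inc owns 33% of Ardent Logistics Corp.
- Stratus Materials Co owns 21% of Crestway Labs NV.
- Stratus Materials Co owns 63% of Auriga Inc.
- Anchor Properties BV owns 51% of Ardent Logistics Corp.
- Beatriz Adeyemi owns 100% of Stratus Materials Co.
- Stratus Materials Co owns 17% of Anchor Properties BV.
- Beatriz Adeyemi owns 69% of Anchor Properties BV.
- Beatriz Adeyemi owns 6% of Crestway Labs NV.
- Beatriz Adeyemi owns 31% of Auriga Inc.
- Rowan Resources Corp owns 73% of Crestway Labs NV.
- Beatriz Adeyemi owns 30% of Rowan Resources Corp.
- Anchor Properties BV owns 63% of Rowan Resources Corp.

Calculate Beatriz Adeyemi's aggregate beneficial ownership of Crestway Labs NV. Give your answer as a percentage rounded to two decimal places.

Beatriz reaches Crestway along 5 paths.
Direct stake: 6% = 6%.
Via Stratus: 100% × 21% = 21%.
Via Anchor → Rowan: 69% × 63% × 73% = 31.7331%.
Via Stratus → Anchor → Rowan: 100% × 17% × 63% × 73% = 7.8183%.
Via Rowan: 30% × 73% = 21.9%.
Total: 6% + 21% + 31.7331% + 7.8183% + 21.9% = 88.4514%.
Rounded: 88.45%.

88.45%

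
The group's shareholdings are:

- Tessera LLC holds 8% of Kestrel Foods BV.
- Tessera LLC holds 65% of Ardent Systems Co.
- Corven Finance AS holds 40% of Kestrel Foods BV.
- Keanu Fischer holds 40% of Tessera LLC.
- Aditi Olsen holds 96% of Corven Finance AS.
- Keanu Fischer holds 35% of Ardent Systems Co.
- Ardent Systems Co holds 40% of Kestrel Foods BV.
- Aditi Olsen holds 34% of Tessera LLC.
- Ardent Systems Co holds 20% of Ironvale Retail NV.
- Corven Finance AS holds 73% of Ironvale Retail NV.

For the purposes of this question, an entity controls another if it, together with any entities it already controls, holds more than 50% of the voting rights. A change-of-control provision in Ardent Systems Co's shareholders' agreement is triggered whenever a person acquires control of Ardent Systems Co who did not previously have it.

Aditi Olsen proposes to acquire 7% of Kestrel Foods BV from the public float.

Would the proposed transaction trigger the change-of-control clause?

No

The purchase changes only Aditi's holdings, so Aditi is the only person who could newly come to control Ardent.
Aditi holds 96% of Corven, so Aditi controls Corven.
Corven holds 73% of Ironvale, so Aditi controls Ironvale.
Neither Aditi nor any entity Aditi controls holds any voting interest in Ardent.
So before the transaction, Aditi does not control Ardent.
After the purchase, Aditi holds 7% of Kestrel directly.
Aditi's side now holds 40% + 7% = 47% of Kestrel, not > 50%, so Aditi still does not control Kestrel.
After the transaction, neither Aditi nor any entity Aditi controls holds a voting interest in Ardent, so Aditi still does not control it.
No new person acquires control, so the clause is not triggered.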